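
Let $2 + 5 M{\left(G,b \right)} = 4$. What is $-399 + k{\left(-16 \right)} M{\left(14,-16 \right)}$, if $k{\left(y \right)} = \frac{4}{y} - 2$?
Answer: $- \frac{3999}{10} \approx -399.9$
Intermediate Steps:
$M{\left(G,b \right)} = \frac{2}{5}$ ($M{\left(G,b \right)} = - \frac{2}{5} + \frac{1}{5} \cdot 4 = - \frac{2}{5} + \frac{4}{5} = \frac{2}{5}$)
$k{\left(y \right)} = -2 + \frac{4}{y}$
$-399 + k{\left(-16 \right)} M{\left(14,-16 \right)} = -399 + \left(-2 + \frac{4}{-16}\right) \frac{2}{5} = -399 + \left(-2 + 4 \left(- \frac{1}{16}\right)\right) \frac{2}{5} = -399 + \left(-2 - \frac{1}{4}\right) \frac{2}{5} = -399 - \frac{9}{10} = - \frac{3999}{10}$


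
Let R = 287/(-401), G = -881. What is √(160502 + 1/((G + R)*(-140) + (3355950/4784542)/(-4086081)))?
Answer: √4175174280903557274083343490456271236390489205/161286151816874418515 ≈ 400.63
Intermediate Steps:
R = -287/401 (R = 287*(-1/401) = -287/401 ≈ -0.71571)
√(160502 + 1/((G + R)*(-140) + (3355950/4784542)/(-4086081))) = √(160502 + 1/((-881 - 287/401)*(-140) + (3355950/4784542)/(-4086081))) = √(160502 + 1/(-353568/401*(-140) + (3355950*(1/4784542))*(-1/4086081))) = √(160502 + 1/(49499520/401 + (1677975/2392271)*(-1/4086081))) = √(160502 + 1/(49499520/401 - 559325/3258337693317)) = √(160502 + 1/(161286151816874418515/1306593415020117)) = √(160502 + 1306593415020117/161286151816874418515) = √(25886749940218571335514647/161286151816874418515) = √4175174280903557274083343490456271236390489205/161286151816874418515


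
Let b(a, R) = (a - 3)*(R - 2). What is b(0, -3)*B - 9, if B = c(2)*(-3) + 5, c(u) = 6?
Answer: -204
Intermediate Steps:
B = -13 (B = 6*(-3) + 5 = -18 + 5 = -13)
b(a, R) = (-3 + a)*(-2 + R)
b(0, -3)*B - 9 = (6 - 3*(-3) - 2*0 - 3*0)*(-13) - 9 = (6 + 9 + 0 + 0)*(-13) - 9 = 15*(-13) - 9 = -195 - 9 = -204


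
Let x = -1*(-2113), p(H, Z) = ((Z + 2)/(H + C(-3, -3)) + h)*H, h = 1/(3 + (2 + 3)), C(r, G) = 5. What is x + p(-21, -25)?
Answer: 33283/16 ≈ 2080.2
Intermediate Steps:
h = 1/8 (h = 1/(3 + 5) = 1/8 ≈ 0.12500)
p(H, Z) = H*(1/8 + (2 + Z)/(5 + H)) (p(H, Z) = ((Z + 2)/(H + 5) + 1/8)*H = ((2 + Z)/(5 + H) + 1/8)*H = (1/8 + (2 + Z)/(5 + H))*H = H*(1/8 + (2 + Z)/(5 + H)))
x = 2113
x + p(-21, -25) = 2113 + (1/8)*(-21)*(21 - 21 + 8*(-25))/(5 - 21) = 2113 + (1/8)*(-21)*(21 - 21 - 200)/(-16) = 2113 + (1/8)*(-21)*(-1/16)*(-200) = 2113 - 525/16 = 33283/16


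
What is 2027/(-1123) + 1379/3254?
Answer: -5047241/3654242 ≈ -1.3812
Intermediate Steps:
2027/(-1123) + 1379/3254 = 2027*(-1/1123) + 1379*(1/3254) = -2027/1123 + 1379/3254 = -5047241/3654242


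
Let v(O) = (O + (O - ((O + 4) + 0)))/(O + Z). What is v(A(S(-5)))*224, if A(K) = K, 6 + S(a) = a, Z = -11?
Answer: 1680/11 ≈ 152.73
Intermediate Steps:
S(a) = -6 + a
v(O) = (-4 + O)/(-11 + O) (v(O) = (O + (O - ((O + 4) + 0)))/(O - 11) = (O + (O - ((4 + O) + 0)))/(-11 + O) = (O + (O - (4 + O)))/(-11 + O) = (O + (O + (-4 - O)))/(-11 + O) = (O - 4)/(-11 + O) = (-4 + O)/(-11 + O))
v(A(S(-5)))*224 = ((-4 + (-6 - 5))/(-11 + (-6 - 5)))*224 = ((-4 - 11)/(-11 - 11))*224 = (-15/(-22))*224 = -1/22*(-15)*224 = (15/22)*224 = 1680/11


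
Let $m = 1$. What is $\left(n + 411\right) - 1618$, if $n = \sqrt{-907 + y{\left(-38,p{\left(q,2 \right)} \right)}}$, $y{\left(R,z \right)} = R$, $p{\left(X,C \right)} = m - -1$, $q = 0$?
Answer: $-1207 + 3 i \sqrt{105} \approx -1207.0 + 30.741 i$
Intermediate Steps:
$p{\left(X,C \right)} = 2$ ($p{\left(X,C \right)} = 1 - -1 = 1 + 1 = 2$)
$n = 3 i \sqrt{105}$ ($n = \sqrt{-907 - 38} = \sqrt{-945} = 3 i \sqrt{105} \approx 30.741 i$)
$\left(n + 411\right) - 1618 = \left(3 i \sqrt{105} + 411\right) - 1618 = \left(411 + 3 i \sqrt{105}\right) - 1618 = -1207 + 3 i \sqrt{105}$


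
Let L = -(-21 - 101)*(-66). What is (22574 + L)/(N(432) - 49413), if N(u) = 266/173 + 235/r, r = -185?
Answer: -46477661/158145451 ≈ -0.29389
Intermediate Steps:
N(u) = 1711/6401 (N(u) = 266/173 + 235/(-185) = 266*(1/173) + 235*(-1/185) = 266/173 - 47/37 = 1711/6401)
L = -8052 (L = -(-122)*(-66) = -1*8052 = -8052)
(22574 + L)/(N(432) - 49413) = (22574 - 8052)/(1711/6401 - 49413) = 14522/(-316290902/6401) = 14522*(-6401/316290902) = -46477661/158145451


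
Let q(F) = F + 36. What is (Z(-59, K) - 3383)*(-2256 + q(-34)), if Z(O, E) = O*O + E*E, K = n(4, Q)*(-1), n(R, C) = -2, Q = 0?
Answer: -229908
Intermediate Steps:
K = 2 (K = -2*(-1) = 2)
Z(O, E) = E**2 + O**2 (Z(O, E) = O**2 + E**2 = E**2 + O**2)
q(F) = 36 + F
(Z(-59, K) - 3383)*(-2256 + q(-34)) = ((2**2 + (-59)**2) - 3383)*(-2256 + (36 - 34)) = ((4 + 3481) - 3383)*(-2256 + 2) = (3485 - 3383)*(-2254) = 102*(-2254) = -229908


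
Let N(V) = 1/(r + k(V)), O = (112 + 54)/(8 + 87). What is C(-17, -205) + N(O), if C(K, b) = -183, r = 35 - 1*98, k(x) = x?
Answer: -1064972/5819 ≈ -183.02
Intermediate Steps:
r = -63 (r = 35 - 98 = -63)
O = 166/95 ≈ 1.7474
N(V) = 1/(-63 + V)
C(-17, -205) + N(O) = -183 + 1/(-63 + 166/95) = -183 + 1/(-5819/95) = -183 - 95/5819 = -1064972/5819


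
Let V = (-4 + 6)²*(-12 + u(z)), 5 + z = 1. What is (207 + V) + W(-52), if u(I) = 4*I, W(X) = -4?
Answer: 91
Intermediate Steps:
z = -4 (z = -5 + 1 = -4)
V = -112 (V = (-4 + 6)²*(-12 + 4*(-4)) = 2²*(-12 - 16) = 4*(-28) = -112)
(207 + V) + W(-52) = (207 - 112) - 4 = 95 - 4 = 91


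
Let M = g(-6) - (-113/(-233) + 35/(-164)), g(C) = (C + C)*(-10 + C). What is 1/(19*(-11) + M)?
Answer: -38212/659981 ≈ -0.057899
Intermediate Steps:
g(C) = 2*C*(-10 + C) (g(C) = (2*C)*(-10 + C) = 2*C*(-10 + C))
M = 7326327/38212 (M = 2*(-6)*(-10 - 6) - (-113/(-233) + 35/(-164)) = 2*(-6)*(-16) - (-113*(-1/233) + 35*(-1/164)) = 192 - (113/233 - 35/164) = 192 - 1*10377/38212 = 192 - 10377/38212 = 7326327/38212 ≈ 191.73)
1/(19*(-11) + M) = 1/(19*(-11) + 7326327/38212) = 1/(-209 + 7326327/38212) = 1/(-659981/38212) = -38212/659981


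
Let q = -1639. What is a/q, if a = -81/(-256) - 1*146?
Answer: 37295/419584 ≈ 0.088886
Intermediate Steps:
a = -37295/256 (a = -81*(-1/256) - 146 = 81/256 - 146 = -37295/256 ≈ -145.68)
a/q = -37295/256/(-1639) = -37295/256*(-1/1639) = 37295/419584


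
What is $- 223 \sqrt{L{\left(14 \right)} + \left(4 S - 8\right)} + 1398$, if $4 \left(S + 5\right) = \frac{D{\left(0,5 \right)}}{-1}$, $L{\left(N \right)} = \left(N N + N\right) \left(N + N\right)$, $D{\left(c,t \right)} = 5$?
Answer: $1398 - 223 \sqrt{5847} \approx -15654.0$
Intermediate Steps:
$L{\left(N \right)} = 2 N \left(N + N^{2}\right)$ ($L{\left(N \right)} = \left(N^{2} + N\right) 2 N = \left(N + N^{2}\right) 2 N = 2 N \left(N + N^{2}\right)$)
$S = - \frac{25}{4}$ ($S = -5 + \frac{5 \frac{1}{-1}}{4} = -5 + \frac{5 \left(-1\right)}{4} = -5 + \frac{1}{4} \left(-5\right) = -5 - \frac{5}{4} = - \frac{25}{4} \approx -6.25$)
$- 223 \sqrt{L{\left(14 \right)} + \left(4 S - 8\right)} + 1398 = - 223 \sqrt{2 \cdot 14^{2} \left(1 + 14\right) + \left(4 \left(- \frac{25}{4}\right) - 8\right)} + 1398 = - 223 \sqrt{2 \cdot 196 \cdot 15 - 33} + 1398 = - 223 \sqrt{5880 - 33} + 1398 = - 223 \sqrt{5847} + 1398 = 1398 - 223 \sqrt{5847}$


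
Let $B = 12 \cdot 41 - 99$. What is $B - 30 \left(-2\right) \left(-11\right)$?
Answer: $-267$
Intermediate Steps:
$B = 393$ ($B = 492 - 99 = 393$)
$B - 30 \left(-2\right) \left(-11\right) = 393 - 30 \left(-2\right) \left(-11\right) = 393 - \left(-60\right) \left(-11\right) = 393 - 660 = -267$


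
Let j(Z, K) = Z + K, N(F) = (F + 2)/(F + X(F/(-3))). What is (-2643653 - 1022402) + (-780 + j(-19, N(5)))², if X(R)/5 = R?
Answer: -302429379/100 ≈ -3.0243e+6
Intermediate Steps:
X(R) = 5*R
N(F) = -3*(2 + F)/(2*F) (N(F) = (F + 2)/(F + 5*(F/(-3))) = (2 + F)/(F + 5*(F*(-⅓))) = (2 + F)/(F + 5*(-F/3)) = (2 + F)/(F - 5*F/3) = (2 + F)/((-2*F/3)) = (2 + F)*(-3/(2*F)) = -3*(2 + F)/(2*F))
j(Z, K) = K + Z
(-2643653 - 1022402) + (-780 + j(-19, N(5)))² = (-2643653 - 1022402) + (-780 + ((-3/2 - 3/5) - 19))² = -3666055 + (-780 + ((-3/2 - 3*⅕) - 19))² = -3666055 + (-780 + ((-3/2 - ⅗) - 19))² = -3666055 + (-780 + (-21/10 - 19))² = -3666055 + (-780 - 211/10)² = -3666055 + (-8011/10)² = -3666055 + 64176121/100 = -302429379/100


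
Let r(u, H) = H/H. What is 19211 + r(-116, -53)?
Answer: 19212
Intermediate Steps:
r(u, H) = 1
19211 + r(-116, -53) = 19211 + 1 = 19212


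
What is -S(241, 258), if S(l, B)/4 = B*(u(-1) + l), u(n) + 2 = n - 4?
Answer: -241488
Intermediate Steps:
u(n) = -6 + n (u(n) = -2 + (n - 4) = -2 + (-4 + n) = -6 + n)
S(l, B) = 4*B*(-7 + l) (S(l, B) = 4*(B*((-6 - 1) + l)) = 4*(B*(-7 + l)) = 4*B*(-7 + l))
-S(241, 258) = -4*258*(-7 + 241) = -4*258*234 = -1*241488 = -241488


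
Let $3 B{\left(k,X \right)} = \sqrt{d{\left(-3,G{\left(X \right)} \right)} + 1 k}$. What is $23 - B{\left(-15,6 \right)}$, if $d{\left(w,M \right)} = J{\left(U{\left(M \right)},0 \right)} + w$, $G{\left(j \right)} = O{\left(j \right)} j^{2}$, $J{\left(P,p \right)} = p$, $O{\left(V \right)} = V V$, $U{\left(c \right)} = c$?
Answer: $23 - i \sqrt{2} \approx 23.0 - 1.4142 i$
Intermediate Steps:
$O{\left(V \right)} = V^{2}$
$G{\left(j \right)} = j^{4}$ ($G{\left(j \right)} = j^{2} j^{2} = j^{4}$)
$d{\left(w,M \right)} = w$ ($d{\left(w,M \right)} = 0 + w = w$)
$B{\left(k,X \right)} = \frac{\sqrt{-3 + k}}{3}$ ($B{\left(k,X \right)} = \frac{\sqrt{-3 + 1 k}}{3} = \frac{\sqrt{-3 + k}}{3}$)
$23 - B{\left(-15,6 \right)} = 23 - \frac{\sqrt{-3 - 15}}{3} = 23 - \frac{\sqrt{-18}}{3} = 23 - \frac{3 i \sqrt{2}}{3} = 23 - i \sqrt{2}$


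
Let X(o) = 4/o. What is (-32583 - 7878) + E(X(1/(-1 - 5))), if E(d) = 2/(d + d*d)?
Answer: -11167235/276 ≈ -40461.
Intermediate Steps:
E(d) = 2/(d + d²)
(-32583 - 7878) + E(X(1/(-1 - 5))) = (-32583 - 7878) + 2/(((4/(1/(-1 - 5))))*(1 + 4/(1/(-1 - 5)))) = -40461 + 2/(((4/(1/(-6))))*(1 + 4/(1/(-6)))) = -40461 + 2/(((4/(-⅙)))*(1 + 4/(-⅙))) = -40461 + 2/(((4*(-6)))*(1 + 4*(-6))) = -40461 + 2/(-24*(1 - 24)) = -40461 + 2*(-1/24)/(-23) = -40461 + 2*(-1/24)*(-1/23) = -40461 + 1/276 = -11167235/276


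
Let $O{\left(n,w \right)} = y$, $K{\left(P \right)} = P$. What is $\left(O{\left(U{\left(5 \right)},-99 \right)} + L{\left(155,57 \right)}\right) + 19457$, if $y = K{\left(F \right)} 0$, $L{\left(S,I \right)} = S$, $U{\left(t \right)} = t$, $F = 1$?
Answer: $19612$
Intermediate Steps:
$y = 0$ ($y = 1 \cdot 0 = 0$)
$O{\left(n,w \right)} = 0$
$\left(O{\left(U{\left(5 \right)},-99 \right)} + L{\left(155,57 \right)}\right) + 19457 = \left(0 + 155\right) + 19457 = 155 + 19457 = 19612$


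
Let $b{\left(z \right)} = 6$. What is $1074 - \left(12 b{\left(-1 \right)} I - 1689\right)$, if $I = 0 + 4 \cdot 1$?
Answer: $2475$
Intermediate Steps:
$I = 4$ ($I = 0 + 4 = 4$)
$1074 - \left(12 b{\left(-1 \right)} I - 1689\right) = 1074 - \left(12 \cdot 6 \cdot 4 - 1689\right) = 1074 - \left(72 \cdot 4 - 1689\right) = 1074 - \left(288 - 1689\right) = 1074 - -1401 = 1074 + 1401 = 2475$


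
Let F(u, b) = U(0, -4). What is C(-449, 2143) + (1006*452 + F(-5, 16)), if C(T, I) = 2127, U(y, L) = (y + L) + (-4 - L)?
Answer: 456835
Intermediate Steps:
U(y, L) = -4 + y (U(y, L) = (L + y) + (-4 - L) = -4 + y)
F(u, b) = -4 (F(u, b) = -4 + 0 = -4)
C(-449, 2143) + (1006*452 + F(-5, 16)) = 2127 + (1006*452 - 4) = 2127 + (454712 - 4) = 2127 + 454708 = 456835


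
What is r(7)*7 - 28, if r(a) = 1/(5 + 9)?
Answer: -55/2 ≈ -27.500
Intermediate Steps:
r(a) = 1/14
r(7)*7 - 28 = (1/14)*7 - 28 = ½ - 28 = -55/2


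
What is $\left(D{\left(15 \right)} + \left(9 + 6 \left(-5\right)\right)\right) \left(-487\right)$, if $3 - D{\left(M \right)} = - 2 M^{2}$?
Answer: $-210384$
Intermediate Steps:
$D{\left(M \right)} = 3 + 2 M^{2}$ ($D{\left(M \right)} = 3 - - 2 M^{2} = 3 + 2 M^{2}$)
$\left(D{\left(15 \right)} + \left(9 + 6 \left(-5\right)\right)\right) \left(-487\right) = \left(\left(3 + 2 \cdot 15^{2}\right) + \left(9 + 6 \left(-5\right)\right)\right) \left(-487\right) = \left(\left(3 + 2 \cdot 225\right) + \left(9 - 30\right)\right) \left(-487\right) = \left(\left(3 + 450\right) - 21\right) \left(-487\right) = \left(453 - 21\right) \left(-487\right) = 432 \left(-487\right) = -210384$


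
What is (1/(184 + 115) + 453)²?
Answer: 18346160704/89401 ≈ 2.0521e+5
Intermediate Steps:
(1/(184 + 115) + 453)² = (1/299 + 453)² = (135448/299)² = 18346160704/89401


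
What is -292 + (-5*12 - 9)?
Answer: -361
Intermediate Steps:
-292 + (-5*12 - 9) = -292 + (-60 - 9) = -292 - 69 = -361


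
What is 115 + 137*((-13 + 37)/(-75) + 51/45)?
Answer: 16982/75 ≈ 226.43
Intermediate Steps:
115 + 137*((-13 + 37)/(-75) + 51/45) = 115 + 137*(24*(-1/75) + 51*(1/45)) = 115 + 137*(-8/25 + 17/15) = 115 + 137*(61/75) = 115 + 8357/75 = 16982/75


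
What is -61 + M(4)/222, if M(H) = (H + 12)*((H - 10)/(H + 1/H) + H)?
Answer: -114755/1887 ≈ -60.813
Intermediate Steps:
M(H) = (12 + H)*(H + (-10 + H)/(H + 1/H)) (M(H) = (12 + H)*((-10 + H)/(H + 1/H) + H) = (12 + H)*(H + (-10 + H)/(H + 1/H)))
-61 + M(4)/222 = -61 + (4*(-108 + 4³ + 3*4 + 13*4²)/(1 + 4²))/222 = -61 + (4*(-108 + 64 + 12 + 13*16)/(1 + 16))*(1/222) = -61 + (4*(-108 + 64 + 12 + 208)/17)*(1/222) = -61 + (4*(1/17)*176)*(1/222) = -61 + (704/17)*(1/222) = -61 + 352/1887 = -114755/1887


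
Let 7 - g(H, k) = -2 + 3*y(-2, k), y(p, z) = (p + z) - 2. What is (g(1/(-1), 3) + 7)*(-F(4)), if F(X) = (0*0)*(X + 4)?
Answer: 0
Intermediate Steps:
y(p, z) = -2 + p + z
F(X) = 0 (F(X) = 0*(4 + X) = 0)
g(H, k) = 21 - 3*k (g(H, k) = 7 - (-2 + 3*(-2 - 2 + k)) = 7 - (-2 + 3*(-4 + k)) = 7 - (-2 + (-12 + 3*k)) = 7 - (-14 + 3*k) = 7 + (14 - 3*k) = 21 - 3*k)
(g(1/(-1), 3) + 7)*(-F(4)) = ((21 - 3*3) + 7)*(-1*0) = ((21 - 9) + 7)*0 = (12 + 7)*0 = 19*0 = 0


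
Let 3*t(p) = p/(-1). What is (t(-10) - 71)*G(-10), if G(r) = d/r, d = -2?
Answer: -203/15 ≈ -13.533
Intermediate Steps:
t(p) = -p/3 (t(p) = (p/(-1))/3 = (p*(-1))/3 = (-p)/3 = -p/3)
G(r) = -2/r
(t(-10) - 71)*G(-10) = (-⅓*(-10) - 71)*(-2/(-10)) = (10/3 - 71)*(-2*(-⅒)) = -203/3*⅕ = -203/15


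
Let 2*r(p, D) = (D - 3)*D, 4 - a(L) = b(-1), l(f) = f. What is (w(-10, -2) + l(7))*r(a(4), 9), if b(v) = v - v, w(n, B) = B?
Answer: 135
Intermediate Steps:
b(v) = 0
a(L) = 4 (a(L) = 4 - 1*0 = 4 + 0 = 4)
r(p, D) = D*(-3 + D)/2 (r(p, D) = ((D - 3)*D)/2 = ((-3 + D)*D)/2 = (D*(-3 + D))/2 = D*(-3 + D)/2)
(w(-10, -2) + l(7))*r(a(4), 9) = (-2 + 7)*((½)*9*(-3 + 9)) = 5*((½)*9*6) = 5*27 = 135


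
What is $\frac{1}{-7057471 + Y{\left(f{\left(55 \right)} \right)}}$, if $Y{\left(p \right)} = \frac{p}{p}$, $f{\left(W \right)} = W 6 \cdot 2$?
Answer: $- \frac{1}{7057470} \approx -1.4169 \cdot 10^{-7}$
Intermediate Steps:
$f{\left(W \right)} = 12 W$ ($f{\left(W \right)} = 6 W 2 = 12 W$)
$Y{\left(p \right)} = 1$
$\frac{1}{-7057471 + Y{\left(f{\left(55 \right)} \right)}} = \frac{1}{-7057471 + 1} = \frac{1}{-7057470} = - \frac{1}{7057470}$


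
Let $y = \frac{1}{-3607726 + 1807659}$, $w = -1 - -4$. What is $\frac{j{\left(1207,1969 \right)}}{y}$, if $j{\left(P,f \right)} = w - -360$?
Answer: $-653424321$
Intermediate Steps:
$w = 3$ ($w = -1 + 4 = 3$)
$j{\left(P,f \right)} = 363$ ($j{\left(P,f \right)} = 3 - -360 = 3 + 360 = 363$)
$y = - \frac{1}{1800067}$ ($y = \frac{1}{-1800067} = - \frac{1}{1800067} \approx -5.5553 \cdot 10^{-7}$)
$\frac{j{\left(1207,1969 \right)}}{y} = \frac{363}{- \frac{1}{1800067}} = 363 \left(-1800067\right) = -653424321$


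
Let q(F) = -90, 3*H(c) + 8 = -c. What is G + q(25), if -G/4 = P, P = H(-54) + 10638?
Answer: -128110/3 ≈ -42703.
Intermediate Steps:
H(c) = -8/3 - c/3 (H(c) = -8/3 + (-c)/3 = -8/3 - c/3)
P = 31960/3 (P = (-8/3 - ⅓*(-54)) + 10638 = (-8/3 + 18) + 10638 = 46/3 + 10638 = 31960/3 ≈ 10653.)
G = -127840/3 (G = -4*31960/3 = -127840/3 ≈ -42613.)
G + q(25) = -127840/3 - 90 = -128110/3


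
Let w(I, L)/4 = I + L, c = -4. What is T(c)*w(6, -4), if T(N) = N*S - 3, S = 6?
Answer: -216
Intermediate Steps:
w(I, L) = 4*I + 4*L (w(I, L) = 4*(I + L) = 4*I + 4*L)
T(N) = -3 + 6*N (T(N) = N*6 - 3 = 6*N - 3 = -3 + 6*N)
T(c)*w(6, -4) = (-3 + 6*(-4))*(4*6 + 4*(-4)) = (-3 - 24)*(24 - 16) = -27*8 = -216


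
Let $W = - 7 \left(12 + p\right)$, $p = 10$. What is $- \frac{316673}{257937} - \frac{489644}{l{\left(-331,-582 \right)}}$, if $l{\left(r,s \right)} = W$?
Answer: $\frac{63124268393}{19861149} \approx 3178.3$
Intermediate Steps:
$W = -154$ ($W = - 7 \left(12 + 10\right) = \left(-7\right) 22 = -154$)
$l{\left(r,s \right)} = -154$
$- \frac{316673}{257937} - \frac{489644}{l{\left(-331,-582 \right)}} = - \frac{316673}{257937} - \frac{489644}{-154} = \left(-316673\right) \frac{1}{257937} - - \frac{244822}{77} = - \frac{316673}{257937} + \frac{244822}{77} = \frac{63124268393}{19861149}$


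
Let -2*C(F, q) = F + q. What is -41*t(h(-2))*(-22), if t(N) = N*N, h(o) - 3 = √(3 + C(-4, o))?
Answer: 13530 + 5412*√6 ≈ 26787.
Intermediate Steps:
C(F, q) = -F/2 - q/2 (C(F, q) = -(F + q)/2 = -F/2 - q/2)
h(o) = 3 + √(5 - o/2) (h(o) = 3 + √(3 + (-½*(-4) - o/2)) = 3 + √(3 + (2 - o/2)) = 3 + √(5 - o/2))
t(N) = N²
-41*t(h(-2))*(-22) = -41*(3 + √(20 - 2*(-2))/2)²*(-22) = -41*(3 + √(20 + 4)/2)²*(-22) = -41*(3 + √24/2)²*(-22) = -41*(3 + (2*√6)/2)²*(-22) = -41*(3 + √6)²*(-22) = 902*(3 + √6)²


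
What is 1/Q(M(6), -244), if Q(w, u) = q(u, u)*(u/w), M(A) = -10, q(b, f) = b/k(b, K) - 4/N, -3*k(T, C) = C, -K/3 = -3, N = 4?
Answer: 15/29402 ≈ 0.00051017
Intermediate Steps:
K = 9 (K = -3*(-3) = 9)
k(T, C) = -C/3
q(b, f) = -1 - b/3 (q(b, f) = b/((-1/3*9)) - 4/4 = b/(-3) - 4*1/4 = b*(-1/3) - 1 = -b/3 - 1 = -1 - b/3)
Q(w, u) = u*(-1 - u/3)/w (Q(w, u) = (-1 - u/3)*(u/w) = u*(-1 - u/3)/w)
1/Q(M(6), -244) = 1/(-1/3*(-244)*(3 - 244)/(-10)) = 1/(-1/3*(-244)*(-1/10)*(-241)) = 1/(29402/15) = 15/29402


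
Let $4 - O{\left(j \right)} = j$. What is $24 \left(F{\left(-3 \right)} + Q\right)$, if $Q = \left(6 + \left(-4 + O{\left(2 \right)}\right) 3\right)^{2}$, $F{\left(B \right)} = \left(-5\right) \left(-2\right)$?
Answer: $240$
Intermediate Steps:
$O{\left(j \right)} = 4 - j$
$F{\left(B \right)} = 10$
$Q = 0$ ($Q = \left(6 + \left(-4 + \left(4 - 2\right)\right) 3\right)^{2} = \left(6 + \left(-4 + 2\right) 3\right)^{2} = \left(6 - 6\right)^{2} = 0^{2} = 0$)
$24 \left(F{\left(-3 \right)} + Q\right) = 24 \left(10 + 0\right) = 24 \cdot 10 = 240$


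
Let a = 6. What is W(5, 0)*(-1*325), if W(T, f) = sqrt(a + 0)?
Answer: -325*sqrt(6) ≈ -796.08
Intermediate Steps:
W(T, f) = sqrt(6) (W(T, f) = sqrt(6 + 0) = sqrt(6))
W(5, 0)*(-1*325) = sqrt(6)*(-1*325) = sqrt(6)*(-325) = -325*sqrt(6)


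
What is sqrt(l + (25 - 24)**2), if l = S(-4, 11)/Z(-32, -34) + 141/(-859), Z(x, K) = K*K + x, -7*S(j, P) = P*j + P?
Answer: sqrt(9593124872863)/3379306 ≈ 0.91654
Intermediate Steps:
S(j, P) = -P/7 - P*j/7 (S(j, P) = -(P*j + P)/7 = -(P + P*j)/7 = -P/7 - P*j/7)
Z(x, K) = x + K**2 (Z(x, K) = K**2 + x = x + K**2)
l = -1081041/6758612 (l = (-1/7*11*(1 - 4))/(-32 + (-34)**2) + 141/(-859) = (-1/7*11*(-3))/(-32 + 1156) + 141*(-1/859) = (33/7)/1124 - 141/859 = (33/7)*(1/1124) - 141/859 = 33/7868 - 141/859 = -1081041/6758612 ≈ -0.15995)
sqrt(l + (25 - 24)**2) = sqrt(-1081041/6758612 + (25 - 24)**2) = sqrt(-1081041/6758612 + 1**2) = sqrt(-1081041/6758612 + 1) = sqrt(5677571/6758612) = sqrt(9593124872863)/3379306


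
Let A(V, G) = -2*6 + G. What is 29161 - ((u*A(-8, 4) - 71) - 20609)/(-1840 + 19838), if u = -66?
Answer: 262429915/8999 ≈ 29162.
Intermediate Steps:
A(V, G) = -12 + G
29161 - ((u*A(-8, 4) - 71) - 20609)/(-1840 + 19838) = 29161 - ((-66*(-12 + 4) - 71) - 20609)/(-1840 + 19838) = 29161 - ((-66*(-8) - 71) - 20609)/17998 = 29161 - ((528 - 71) - 20609)/17998 = 29161 - (457 - 20609)/17998 = 29161 - (-20152)/17998 = 29161 - 1*(-10076/8999) = 29161 + 10076/8999 = 262429915/8999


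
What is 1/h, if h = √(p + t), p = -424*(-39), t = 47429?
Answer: √63965/63965 ≈ 0.0039539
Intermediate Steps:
p = 16536
h = √63965 (h = √(16536 + 47429) = √63965 ≈ 252.91)
1/h = 1/(√63965) = √63965/63965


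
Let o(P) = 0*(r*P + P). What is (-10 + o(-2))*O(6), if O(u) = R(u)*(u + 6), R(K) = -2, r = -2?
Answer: 240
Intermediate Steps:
o(P) = 0 (o(P) = 0*(-2*P + P) = 0*(-P) = 0)
O(u) = -12 - 2*u (O(u) = -2*(u + 6) = -2*(6 + u) = -12 - 2*u)
(-10 + o(-2))*O(6) = (-10 + 0)*(-12 - 2*6) = -10*(-12 - 12) = -10*(-24) = 240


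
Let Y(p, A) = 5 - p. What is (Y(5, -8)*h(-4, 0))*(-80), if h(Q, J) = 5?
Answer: 0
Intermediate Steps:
(Y(5, -8)*h(-4, 0))*(-80) = ((5 - 1*5)*5)*(-80) = ((5 - 5)*5)*(-80) = (0*5)*(-80) = 0*(-80) = 0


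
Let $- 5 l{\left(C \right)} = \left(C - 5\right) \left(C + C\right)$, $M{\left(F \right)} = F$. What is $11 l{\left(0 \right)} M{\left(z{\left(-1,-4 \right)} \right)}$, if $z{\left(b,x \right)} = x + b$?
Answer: $0$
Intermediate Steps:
$z{\left(b,x \right)} = b + x$
$l{\left(C \right)} = - \frac{2 C \left(-5 + C\right)}{5}$ ($l{\left(C \right)} = - \frac{\left(C - 5\right) \left(C + C\right)}{5} = - \frac{\left(-5 + C\right) 2 C}{5} = - \frac{2 C \left(-5 + C\right)}{5}$)
$11 l{\left(0 \right)} M{\left(z{\left(-1,-4 \right)} \right)} = 11 \cdot \frac{2}{5} \cdot 0 \left(5 - 0\right) \left(-1 - 4\right) = 11 \cdot \frac{2}{5} \cdot 0 \left(5 + 0\right) \left(-5\right) = 11 \cdot \frac{2}{5} \cdot 0 \cdot 5 \left(-5\right) = 11 \cdot 0 \left(-5\right) = 0 \left(-5\right) = 0$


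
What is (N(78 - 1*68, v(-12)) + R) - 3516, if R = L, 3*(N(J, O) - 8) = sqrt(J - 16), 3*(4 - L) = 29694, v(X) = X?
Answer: -13402 + I*sqrt(6)/3 ≈ -13402.0 + 0.8165*I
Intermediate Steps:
L = -9894 (L = 4 - 1/3*29694 = 4 - 9898 = -9894)
N(J, O) = 8 + sqrt(-16 + J)/3 (N(J, O) = 8 + sqrt(J - 16)/3 = 8 + sqrt(-16 + J)/3)
R = -9894
(N(78 - 1*68, v(-12)) + R) - 3516 = ((8 + sqrt(-16 + (78 - 1*68))/3) - 9894) - 3516 = ((8 + sqrt(-16 + (78 - 68))/3) - 9894) - 3516 = ((8 + sqrt(-16 + 10)/3) - 9894) - 3516 = ((8 + sqrt(-6)/3) - 9894) - 3516 = ((8 + (I*sqrt(6))/3) - 9894) - 3516 = ((8 + I*sqrt(6)/3) - 9894) - 3516 = (-9886 + I*sqrt(6)/3) - 3516 = -13402 + I*sqrt(6)/3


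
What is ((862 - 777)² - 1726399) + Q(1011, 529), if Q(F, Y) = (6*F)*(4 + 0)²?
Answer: -1622118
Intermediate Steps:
Q(F, Y) = 96*F (Q(F, Y) = (6*F)*4² = (6*F)*16 = 96*F)
((862 - 777)² - 1726399) + Q(1011, 529) = ((862 - 777)² - 1726399) + 96*1011 = (85² - 1726399) + 97056 = (7225 - 1726399) + 97056 = -1719174 + 97056 = -1622118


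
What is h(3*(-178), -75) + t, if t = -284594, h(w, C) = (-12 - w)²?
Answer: -12110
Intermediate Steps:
h(3*(-178), -75) + t = (12 + 3*(-178))² - 284594 = (12 - 534)² - 284594 = (-522)² - 284594 = 272484 - 284594 = -12110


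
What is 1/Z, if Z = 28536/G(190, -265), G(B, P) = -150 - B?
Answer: -85/7134 ≈ -0.011915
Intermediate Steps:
Z = -7134/85 (Z = 28536/(-150 - 1*190) = 28536/(-150 - 190) = 28536/(-340) = 28536*(-1/340) = -7134/85 ≈ -83.929)
1/Z = 1/(-7134/85) = -85/7134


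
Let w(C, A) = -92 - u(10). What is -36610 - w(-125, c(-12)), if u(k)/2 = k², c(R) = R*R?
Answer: -36318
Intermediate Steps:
c(R) = R²
u(k) = 2*k²
w(C, A) = -292 (w(C, A) = -92 - 2*10² = -92 - 2*100 = -92 - 1*200 = -92 - 200 = -292)
-36610 - w(-125, c(-12)) = -36610 - 1*(-292) = -36610 + 292 = -36318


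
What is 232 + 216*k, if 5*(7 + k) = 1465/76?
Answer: -8498/19 ≈ -447.26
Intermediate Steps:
k = -239/76 (k = -7 + (1465/76)/5 = -7 + (1465*(1/76))/5 = -7 + (⅕)*(1465/76) = -7 + 293/76 = -239/76 ≈ -3.1447)
232 + 216*k = 232 + 216*(-239/76) = 232 - 12906/19 = -8498/19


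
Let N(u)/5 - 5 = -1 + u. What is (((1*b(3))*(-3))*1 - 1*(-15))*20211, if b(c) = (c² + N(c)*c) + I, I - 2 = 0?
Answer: -6730263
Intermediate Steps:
I = 2 (I = 2 + 0 = 2)
N(u) = 20 + 5*u (N(u) = 25 + 5*(-1 + u) = 25 + (-5 + 5*u) = 20 + 5*u)
b(c) = 2 + c² + c*(20 + 5*c) (b(c) = (c² + (20 + 5*c)*c) + 2 = (c² + c*(20 + 5*c)) + 2 = 2 + c² + c*(20 + 5*c))
(((1*b(3))*(-3))*1 - 1*(-15))*20211 = (((1*(2 + 6*3² + 20*3))*(-3))*1 - 1*(-15))*20211 = (((1*(2 + 6*9 + 60))*(-3))*1 + 15)*20211 = (((1*(2 + 54 + 60))*(-3))*1 + 15)*20211 = (((1*116)*(-3))*1 + 15)*20211 = ((116*(-3))*1 + 15)*20211 = (-348*1 + 15)*20211 = (-348 + 15)*20211 = -333*20211 = -6730263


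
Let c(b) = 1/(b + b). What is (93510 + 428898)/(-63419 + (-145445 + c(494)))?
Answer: -172046368/68785877 ≈ -2.5012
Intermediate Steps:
c(b) = 1/(2*b)
(93510 + 428898)/(-63419 + (-145445 + c(494))) = (93510 + 428898)/(-63419 + (-145445 + (½)/494)) = 522408/(-63419 + (-145445 + (½)*(1/494))) = 522408/(-63419 + (-145445 + 1/988)) = 522408/(-63419 - 143699659/988) = 522408/(-206357631/988) = 522408*(-988/206357631) = -172046368/68785877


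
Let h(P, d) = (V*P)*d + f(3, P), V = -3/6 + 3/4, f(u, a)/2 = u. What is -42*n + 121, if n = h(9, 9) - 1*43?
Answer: 1649/2 ≈ 824.50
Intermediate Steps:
f(u, a) = 2*u
V = ¼ (V = -3*⅙ + 3*(¼) = -½ + ¾ = ¼ ≈ 0.25000)
h(P, d) = 6 + P*d/4 (h(P, d) = (P/4)*d + 2*3 = P*d/4 + 6 = 6 + P*d/4)
n = -67/4 (n = (6 + (¼)*9*9) - 1*43 = (6 + 81/4) - 43 = 105/4 - 43 = -67/4 ≈ -16.750)
-42*n + 121 = -42*(-67/4) + 121 = 1407/2 + 121 = 1649/2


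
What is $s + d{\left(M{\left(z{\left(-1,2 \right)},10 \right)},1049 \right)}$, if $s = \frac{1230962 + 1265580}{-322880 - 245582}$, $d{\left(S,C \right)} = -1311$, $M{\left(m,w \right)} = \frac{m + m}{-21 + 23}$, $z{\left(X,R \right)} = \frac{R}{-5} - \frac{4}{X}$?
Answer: $- \frac{373875112}{284231} \approx -1315.4$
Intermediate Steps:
$z{\left(X,R \right)} = - \frac{4}{X} - \frac{R}{5}$ ($z{\left(X,R \right)} = R \left(- \frac{1}{5}\right) - \frac{4}{X} = - \frac{R}{5} - \frac{4}{X} = - \frac{4}{X} - \frac{R}{5}$)
$M{\left(m,w \right)} = m$ ($M{\left(m,w \right)} = \frac{2 m}{2} = 2 m \frac{1}{2} = m$)
$s = - \frac{1248271}{284231}$ ($s = \frac{2496542}{-568462} = 2496542 \left(- \frac{1}{568462}\right) = - \frac{1248271}{284231} \approx -4.3917$)
$s + d{\left(M{\left(z{\left(-1,2 \right)},10 \right)},1049 \right)} = - \frac{1248271}{284231} - 1311 = - \frac{373875112}{284231}$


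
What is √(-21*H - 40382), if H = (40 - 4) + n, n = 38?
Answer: 4*I*√2621 ≈ 204.78*I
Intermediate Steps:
H = 74 (H = (40 - 4) + 38 = 36 + 38 = 74)
√(-21*H - 40382) = √(-21*74 - 40382) = √(-1554 - 40382) = √(-41936) = 4*I*√2621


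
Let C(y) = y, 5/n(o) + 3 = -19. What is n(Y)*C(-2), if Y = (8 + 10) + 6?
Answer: 5/11 ≈ 0.45455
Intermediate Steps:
Y = 24 (Y = 18 + 6 = 24)
n(o) = -5/22 (n(o) = 5/(-3 - 19) = 5/(-22) = 5*(-1/22) = -5/22)
n(Y)*C(-2) = -5/22*(-2) = 5/11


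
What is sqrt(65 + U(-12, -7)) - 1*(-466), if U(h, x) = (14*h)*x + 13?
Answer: 466 + sqrt(1254) ≈ 501.41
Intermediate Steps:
U(h, x) = 13 + 14*h*x (U(h, x) = 14*h*x + 13 = 13 + 14*h*x)
sqrt(65 + U(-12, -7)) - 1*(-466) = sqrt(65 + (13 + 14*(-12)*(-7))) - 1*(-466) = sqrt(65 + (13 + 1176)) + 466 = sqrt(65 + 1189) + 466 = sqrt(1254) + 466 = 466 + sqrt(1254)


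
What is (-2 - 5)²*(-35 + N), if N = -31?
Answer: -3234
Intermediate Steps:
(-2 - 5)²*(-35 + N) = (-2 - 5)²*(-35 - 31) = (-7)²*(-66) = 49*(-66) = -3234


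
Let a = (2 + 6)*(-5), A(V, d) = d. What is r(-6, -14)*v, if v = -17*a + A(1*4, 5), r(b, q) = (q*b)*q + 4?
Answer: -802820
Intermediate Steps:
a = -40 (a = 8*(-5) = -40)
r(b, q) = 4 + b*q² (r(b, q) = (b*q)*q + 4 = b*q² + 4 = 4 + b*q²)
v = 685 (v = -17*(-40) + 5 = 680 + 5 = 685)
r(-6, -14)*v = (4 - 6*(-14)²)*685 = (4 - 6*196)*685 = (4 - 1176)*685 = -1172*685 = -802820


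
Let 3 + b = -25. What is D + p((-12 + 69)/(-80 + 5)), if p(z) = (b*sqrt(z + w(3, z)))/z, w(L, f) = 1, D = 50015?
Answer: 50015 + 140*sqrt(6)/19 ≈ 50033.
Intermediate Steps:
b = -28 (b = -3 - 25 = -28)
p(z) = -28*sqrt(1 + z)/z (p(z) = (-28*sqrt(z + 1))/z = (-28*sqrt(1 + z))/z = -28*sqrt(1 + z)/z)
D + p((-12 + 69)/(-80 + 5)) = 50015 - 28*sqrt(1 + (-12 + 69)/(-80 + 5))/((-12 + 69)/(-80 + 5)) = 50015 - 28*sqrt(1 + 57/(-75))/(57/(-75)) = 50015 - 28*sqrt(1 + 57*(-1/75))/(57*(-1/75)) = 50015 - 28*sqrt(1 - 19/25)/(-19/25) = 50015 - 28*(-25/19)*sqrt(6/25) = 50015 - 28*(-25/19)*sqrt(6)/5 = 50015 + 140*sqrt(6)/19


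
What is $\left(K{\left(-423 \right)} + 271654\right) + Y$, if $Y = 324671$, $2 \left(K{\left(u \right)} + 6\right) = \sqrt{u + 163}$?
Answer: $596319 + i \sqrt{65} \approx 5.9632 \cdot 10^{5} + 8.0623 i$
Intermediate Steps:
$K{\left(u \right)} = -6 + \frac{\sqrt{163 + u}}{2}$ ($K{\left(u \right)} = -6 + \frac{\sqrt{u + 163}}{2} = -6 + \frac{\sqrt{163 + u}}{2}$)
$\left(K{\left(-423 \right)} + 271654\right) + Y = \left(\left(-6 + \frac{\sqrt{163 - 423}}{2}\right) + 271654\right) + 324671 = \left(\left(-6 + \frac{\sqrt{-260}}{2}\right) + 271654\right) + 324671 = \left(\left(-6 + \frac{2 i \sqrt{65}}{2}\right) + 271654\right) + 324671 = \left(\left(-6 + i \sqrt{65}\right) + 271654\right) + 324671 = \left(271648 + i \sqrt{65}\right) + 324671 = 596319 + i \sqrt{65}$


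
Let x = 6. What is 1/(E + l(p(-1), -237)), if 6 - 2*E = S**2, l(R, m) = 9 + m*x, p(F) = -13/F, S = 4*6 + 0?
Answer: -1/1698 ≈ -0.00058893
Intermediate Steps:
S = 24 (S = 24 + 0 = 24)
l(R, m) = 9 + 6*m (l(R, m) = 9 + m*6 = 9 + 6*m)
E = -285 (E = 3 - 1/2*24**2 = 3 - 1/2*576 = 3 - 288 = -285)
1/(E + l(p(-1), -237)) = 1/(-285 + (9 + 6*(-237))) = 1/(-285 + (9 - 1422)) = 1/(-285 - 1413) = 1/(-1698) = -1/1698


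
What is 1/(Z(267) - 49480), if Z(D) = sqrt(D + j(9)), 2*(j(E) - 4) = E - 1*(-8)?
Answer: -98960/4896540241 - sqrt(1118)/4896540241 ≈ -2.0217e-5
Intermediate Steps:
j(E) = 8 + E/2 (j(E) = 4 + (E - 1*(-8))/2 = 4 + (E + 8)/2 = 4 + (8 + E)/2 = 4 + (4 + E/2) = 8 + E/2)
Z(D) = sqrt(25/2 + D) (Z(D) = sqrt(D + (8 + (1/2)*9)) = sqrt(D + (8 + 9/2)) = sqrt(D + 25/2) = sqrt(25/2 + D))
1/(Z(267) - 49480) = 1/(sqrt(50 + 4*267)/2 - 49480) = 1/(sqrt(50 + 1068)/2 - 49480) = 1/(sqrt(1118)/2 - 49480) = 1/(-49480 + sqrt(1118)/2)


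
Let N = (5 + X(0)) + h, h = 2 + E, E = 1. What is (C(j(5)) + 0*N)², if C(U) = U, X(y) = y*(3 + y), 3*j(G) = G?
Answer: 25/9 ≈ 2.7778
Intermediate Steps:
j(G) = G/3
h = 3 (h = 2 + 1 = 3)
N = 8 (N = (5 + 0*(3 + 0)) + 3 = (5 + 0*3) + 3 = (5 + 0) + 3 = 5 + 3 = 8)
(C(j(5)) + 0*N)² = ((⅓)*5 + 0*8)² = (5/3 + 0)² = (5/3)² = 25/9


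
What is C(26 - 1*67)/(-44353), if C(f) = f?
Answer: 41/44353 ≈ 0.00092440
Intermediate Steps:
C(26 - 1*67)/(-44353) = (26 - 1*67)/(-44353) = (26 - 67)*(-1/44353) = -41*(-1/44353) = 41/44353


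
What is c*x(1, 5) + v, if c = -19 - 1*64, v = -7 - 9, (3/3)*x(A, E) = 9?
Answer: -763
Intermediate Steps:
x(A, E) = 9
v = -16
c = -83 (c = -19 - 64 = -83)
c*x(1, 5) + v = -83*9 - 16 = -747 - 16 = -763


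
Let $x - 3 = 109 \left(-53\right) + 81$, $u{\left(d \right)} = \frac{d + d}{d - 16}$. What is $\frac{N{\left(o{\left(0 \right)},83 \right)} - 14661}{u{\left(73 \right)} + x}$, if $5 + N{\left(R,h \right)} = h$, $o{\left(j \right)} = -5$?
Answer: $\frac{831231}{324355} \approx 2.5627$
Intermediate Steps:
$N{\left(R,h \right)} = -5 + h$
$u{\left(d \right)} = \frac{2 d}{-16 + d}$
$x = -5693$ ($x = 3 + \left(109 \left(-53\right) + 81\right) = 3 + \left(-5777 + 81\right) = 3 - 5696 = -5693$)
$\frac{N{\left(o{\left(0 \right)},83 \right)} - 14661}{u{\left(73 \right)} + x} = \frac{\left(-5 + 83\right) - 14661}{2 \cdot 73 \frac{1}{-16 + 73} - 5693} = \frac{78 - 14661}{2 \cdot 73 \cdot \frac{1}{57} - 5693} = - \frac{14583}{2 \cdot 73 \cdot \frac{1}{57} - 5693} = - \frac{14583}{\frac{146}{57} - 5693} = - \frac{14583}{- \frac{324355}{57}} = \left(-14583\right) \left(- \frac{57}{324355}\right) = \frac{831231}{324355}$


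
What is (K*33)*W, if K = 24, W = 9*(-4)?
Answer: -28512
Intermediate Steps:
W = -36
(K*33)*W = (24*33)*(-36) = 792*(-36) = -28512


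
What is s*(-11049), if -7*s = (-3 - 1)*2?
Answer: -88392/7 ≈ -12627.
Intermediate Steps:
s = 8/7 (s = -(-3 - 1)*2/7 = -(-4)*2/7 = -1/7*(-8) = 8/7 ≈ 1.1429)
s*(-11049) = (8/7)*(-11049) = -88392/7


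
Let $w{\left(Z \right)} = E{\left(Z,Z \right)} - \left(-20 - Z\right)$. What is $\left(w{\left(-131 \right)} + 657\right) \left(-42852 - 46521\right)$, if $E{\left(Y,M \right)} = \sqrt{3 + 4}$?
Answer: $-48797658 - 89373 \sqrt{7} \approx -4.9034 \cdot 10^{7}$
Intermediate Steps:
$E{\left(Y,M \right)} = \sqrt{7}$
$w{\left(Z \right)} = 20 + Z + \sqrt{7}$ ($w{\left(Z \right)} = \sqrt{7} - \left(-20 - Z\right) = \sqrt{7} + \left(20 + Z\right) = 20 + Z + \sqrt{7}$)
$\left(w{\left(-131 \right)} + 657\right) \left(-42852 - 46521\right) = \left(\left(20 - 131 + \sqrt{7}\right) + 657\right) \left(-42852 - 46521\right) = \left(\left(-111 + \sqrt{7}\right) + 657\right) \left(-89373\right) = \left(546 + \sqrt{7}\right) \left(-89373\right) = -48797658 - 89373 \sqrt{7}$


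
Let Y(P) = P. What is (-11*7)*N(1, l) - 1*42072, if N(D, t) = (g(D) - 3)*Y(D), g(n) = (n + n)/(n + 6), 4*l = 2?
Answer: -41863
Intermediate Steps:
l = 1/2 (l = (1/4)*2 = 1/2 ≈ 0.50000)
g(n) = 2*n/(6 + n) (g(n) = (2*n)/(6 + n) = 2*n/(6 + n))
N(D, t) = D*(-3 + 2*D/(6 + D)) (N(D, t) = (2*D/(6 + D) - 3)*D = (-3 + 2*D/(6 + D))*D = D*(-3 + 2*D/(6 + D)))
(-11*7)*N(1, l) - 1*42072 = (-11*7)*(1*(-18 - 1*1)/(6 + 1)) - 1*42072 = -77*(-18 - 1)/7 - 42072 = -77*(-19)/7 - 42072 = -77*(-19/7) - 42072 = 209 - 42072 = -41863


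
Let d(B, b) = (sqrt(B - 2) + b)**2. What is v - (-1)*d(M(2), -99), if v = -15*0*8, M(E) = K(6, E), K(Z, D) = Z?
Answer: 9409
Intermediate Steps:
M(E) = 6
d(B, b) = (b + sqrt(-2 + B))**2 (d(B, b) = (sqrt(-2 + B) + b)**2 = (b + sqrt(-2 + B))**2)
v = 0 (v = 0*8 = 0)
v - (-1)*d(M(2), -99) = 0 - (-1)*(-99 + sqrt(-2 + 6))**2 = 0 - (-1)*(-99 + sqrt(4))**2 = 0 - (-1)*(-99 + 2)**2 = 0 - (-1)*(-97)**2 = 0 - (-1)*9409 = 0 - 1*(-9409) = 0 + 9409 = 9409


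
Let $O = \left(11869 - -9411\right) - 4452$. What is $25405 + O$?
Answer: $42233$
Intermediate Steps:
$O = 16828$ ($O = \left(11869 + 9411\right) - 4452 = 21280 - 4452 = 16828$)
$25405 + O = 25405 + 16828 = 42233$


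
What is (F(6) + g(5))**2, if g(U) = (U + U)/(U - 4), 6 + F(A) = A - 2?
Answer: 64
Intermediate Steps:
F(A) = -8 + A (F(A) = -6 + (A - 2) = -6 + (-2 + A) = -8 + A)
g(U) = 2*U/(-4 + U) (g(U) = (2*U)/(-4 + U) = 2*U/(-4 + U))
(F(6) + g(5))**2 = ((-8 + 6) + 2*5/(-4 + 5))**2 = (-2 + 2*5/1)**2 = (-2 + 2*5*1)**2 = (-2 + 10)**2 = 8**2 = 64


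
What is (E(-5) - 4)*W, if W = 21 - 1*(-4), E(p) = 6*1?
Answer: 50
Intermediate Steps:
E(p) = 6
W = 25 (W = 21 + 4 = 25)
(E(-5) - 4)*W = (6 - 4)*25 = 2*25 = 50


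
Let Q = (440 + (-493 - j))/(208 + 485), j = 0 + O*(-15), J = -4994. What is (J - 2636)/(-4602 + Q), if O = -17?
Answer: 34335/20711 ≈ 1.6578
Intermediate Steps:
j = 255 (j = 0 - 17*(-15) = 0 + 255 = 255)
Q = -4/9 (Q = (440 + (-493 - 1*255))/(208 + 485) = (440 + (-493 - 255))/693 = (440 - 748)*(1/693) = -308*1/693 = -4/9 ≈ -0.44444)
(J - 2636)/(-4602 + Q) = (-4994 - 2636)/(-4602 - 4/9) = -7630/(-41422/9) = -7630*(-9/41422) = 34335/20711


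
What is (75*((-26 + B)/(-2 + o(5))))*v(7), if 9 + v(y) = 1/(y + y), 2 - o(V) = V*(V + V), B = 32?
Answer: 1125/14 ≈ 80.357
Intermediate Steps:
o(V) = 2 - 2*V² (o(V) = 2 - V*(V + V) = 2 - V*2*V = 2 - 2*V²)
v(y) = -9 + 1/(2*y) (v(y) = -9 + 1/(y + y) = -9 + 1/(2*y))
(75*((-26 + B)/(-2 + o(5))))*v(7) = (75*((-26 + 32)/(-2 + (2 - 2*5²))))*(-9 + (½)/7) = (75*(6/(-2 + (2 - 2*25))))*(-9 + (½)*(⅐)) = (75*(6/(-2 + (2 - 50))))*(-9 + 1/14) = (75*(6/(-2 - 48)))*(-125/14) = (75*(6/(-50)))*(-125/14) = (75*(6*(-1/50)))*(-125/14) = (75*(-3/25))*(-125/14) = -9*(-125/14) = 1125/14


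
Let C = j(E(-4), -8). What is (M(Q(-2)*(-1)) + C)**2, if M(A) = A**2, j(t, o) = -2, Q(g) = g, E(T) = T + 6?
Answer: 4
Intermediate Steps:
E(T) = 6 + T
C = -2
(M(Q(-2)*(-1)) + C)**2 = ((-2*(-1))**2 - 2)**2 = (2**2 - 2)**2 = (4 - 2)**2 = 2**2 = 4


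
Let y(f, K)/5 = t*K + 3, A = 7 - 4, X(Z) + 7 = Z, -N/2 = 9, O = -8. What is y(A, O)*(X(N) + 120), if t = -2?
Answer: 9025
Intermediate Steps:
N = -18 (N = -2*9 = -18)
X(Z) = -7 + Z
A = 3
y(f, K) = 15 - 10*K (y(f, K) = 5*(-2*K + 3) = 5*(3 - 2*K) = 15 - 10*K)
y(A, O)*(X(N) + 120) = (15 - 10*(-8))*((-7 - 18) + 120) = (15 + 80)*(-25 + 120) = 95*95 = 9025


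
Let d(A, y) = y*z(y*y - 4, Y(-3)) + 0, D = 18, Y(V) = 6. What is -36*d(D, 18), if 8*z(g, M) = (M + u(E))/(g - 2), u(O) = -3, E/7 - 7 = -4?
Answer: -81/106 ≈ -0.76415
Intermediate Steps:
E = 21 (E = 49 + 7*(-4) = 49 - 28 = 21)
z(g, M) = (-3 + M)/(8*(-2 + g)) (z(g, M) = ((M - 3)/(g - 2))/8 = ((-3 + M)/(-2 + g))/8 = (-3 + M)/(8*(-2 + g)))
d(A, y) = 3*y/(8*(-6 + y²)) (d(A, y) = y*((-3 + 6)/(8*(-2 + (y*y - 4)))) + 0 = y*((⅛)*3/(-2 + (y² - 4))) + 0 = y*((⅛)*3/(-2 + (-4 + y²))) + 0 = y*((⅛)*3/(-6 + y²)) + 0 = y*(3/(8*(-6 + y²))) + 0 = 3*y/(8*(-6 + y²)) + 0 = 3*y/(8*(-6 + y²)))
-36*d(D, 18) = -27*18/(2*(-6 + 18²)) = -27*18/(2*(-6 + 324)) = -27*18/(2*318) = -36*9/424 = -81/106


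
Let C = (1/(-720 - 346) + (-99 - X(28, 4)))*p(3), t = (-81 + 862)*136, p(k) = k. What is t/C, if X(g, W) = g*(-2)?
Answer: -113226256/137517 ≈ -823.36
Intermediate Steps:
X(g, W) = -2*g
t = 106216 (t = 781*136 = 106216)
C = -137517/1066 (C = (1/(-720 - 346) + (-99 - (-2)*28))*3 = (1/(-1066) + (-99 - 1*(-56)))*3 = (-1/1066 + (-99 + 56))*3 = (-1/1066 - 43)*3 = -45839/1066*3 = -137517/1066 ≈ -129.00)
t/C = 106216/(-137517/1066) = 106216*(-1066/137517) = -113226256/137517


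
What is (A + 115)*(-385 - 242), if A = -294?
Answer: 112233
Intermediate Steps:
(A + 115)*(-385 - 242) = (-294 + 115)*(-385 - 242) = -179*(-627) = 112233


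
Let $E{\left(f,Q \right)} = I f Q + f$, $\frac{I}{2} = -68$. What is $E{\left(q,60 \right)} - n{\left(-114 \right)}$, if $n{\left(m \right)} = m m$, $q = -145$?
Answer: $1170059$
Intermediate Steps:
$I = -136$ ($I = 2 \left(-68\right) = -136$)
$n{\left(m \right)} = m^{2}$
$E{\left(f,Q \right)} = f - 136 Q f$ ($E{\left(f,Q \right)} = - 136 f Q + f = - 136 Q f + f = f - 136 Q f$)
$E{\left(q,60 \right)} - n{\left(-114 \right)} = - 145 \left(1 - 8160\right) - \left(-114\right)^{2} = - 145 \left(1 - 8160\right) - 12996 = \left(-145\right) \left(-8159\right) - 12996 = 1183055 - 12996 = 1170059$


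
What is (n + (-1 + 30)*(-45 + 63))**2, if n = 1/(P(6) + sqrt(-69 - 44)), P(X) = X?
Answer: (77784 - I*sqrt(113))**2/22201 ≈ 2.7253e+5 - 74.488*I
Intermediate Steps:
n = 1/(6 + I*sqrt(113)) (n = 1/(6 + sqrt(-69 - 44)) = 1/(6 + sqrt(-113)) = 1/(6 + I*sqrt(113)) ≈ 0.040268 - 0.071343*I)
(n + (-1 + 30)*(-45 + 63))**2 = ((6/149 - I*sqrt(113)/149) + (-1 + 30)*(-45 + 63))**2 = ((6/149 - I*sqrt(113)/149) + 29*18)**2 = ((6/149 - I*sqrt(113)/149) + 522)**2 = (77784/149 - I*sqrt(113)/149)**2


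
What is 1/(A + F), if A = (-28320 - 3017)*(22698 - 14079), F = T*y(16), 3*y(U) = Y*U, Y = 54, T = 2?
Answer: -1/270093027 ≈ -3.7024e-9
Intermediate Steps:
y(U) = 18*U (y(U) = (54*U)/3 = 18*U)
F = 576 (F = 2*(18*16) = 2*288 = 576)
A = -270093603 (A = -31337*8619 = -270093603)
1/(A + F) = 1/(-270093603 + 576) = 1/(-270093027) = -1/270093027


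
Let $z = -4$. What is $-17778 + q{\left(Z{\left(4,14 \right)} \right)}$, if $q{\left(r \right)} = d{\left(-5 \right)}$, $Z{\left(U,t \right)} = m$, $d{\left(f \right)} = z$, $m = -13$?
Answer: $-17782$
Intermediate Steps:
$d{\left(f \right)} = -4$
$Z{\left(U,t \right)} = -13$
$q{\left(r \right)} = -4$
$-17778 + q{\left(Z{\left(4,14 \right)} \right)} = -17778 - 4 = -17782$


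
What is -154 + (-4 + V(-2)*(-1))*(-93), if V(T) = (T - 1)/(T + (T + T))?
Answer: 529/2 ≈ 264.50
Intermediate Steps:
V(T) = (-1 + T)/(3*T) (V(T) = (-1 + T)/(T + 2*T) = (-1 + T)/((3*T)) = (-1 + T)*(1/(3*T)) = (-1 + T)/(3*T))
-154 + (-4 + V(-2)*(-1))*(-93) = -154 + (-4 + ((⅓)*(-1 - 2)/(-2))*(-1))*(-93) = -154 + (-4 + ((⅓)*(-½)*(-3))*(-1))*(-93) = -154 + (-4 + (½)*(-1))*(-93) = -154 + (-4 - ½)*(-93) = -154 - 9/2*(-93) = -154 + 837/2 = 529/2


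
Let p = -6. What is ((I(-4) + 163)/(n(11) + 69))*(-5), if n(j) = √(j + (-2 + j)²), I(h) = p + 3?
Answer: -2400/203 + 1600*√23/4669 ≈ -10.179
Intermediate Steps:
I(h) = -3 (I(h) = -6 + 3 = -3)
((I(-4) + 163)/(n(11) + 69))*(-5) = ((-3 + 163)/(√(11 + (-2 + 11)²) + 69))*(-5) = (160/(√(11 + 9²) + 69))*(-5) = (160/(√(11 + 81) + 69))*(-5) = (160/(√92 + 69))*(-5) = (160/(2*√23 + 69))*(-5) = (160/(69 + 2*√23))*(-5) = -800/(69 + 2*√23)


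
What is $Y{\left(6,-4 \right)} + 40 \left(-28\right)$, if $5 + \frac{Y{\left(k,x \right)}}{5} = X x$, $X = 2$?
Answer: $-1185$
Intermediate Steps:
$Y{\left(k,x \right)} = -25 + 10 x$ ($Y{\left(k,x \right)} = -25 + 5 \cdot 2 x = -25 + 10 x$)
$Y{\left(6,-4 \right)} + 40 \left(-28\right) = \left(-25 + 10 \left(-4\right)\right) + 40 \left(-28\right) = \left(-25 - 40\right) - 1120 = -65 - 1120 = -1185$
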